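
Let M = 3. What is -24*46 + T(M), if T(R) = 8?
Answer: -1096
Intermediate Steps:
-24*46 + T(M) = -24*46 + 8 = -1104 + 8 = -1096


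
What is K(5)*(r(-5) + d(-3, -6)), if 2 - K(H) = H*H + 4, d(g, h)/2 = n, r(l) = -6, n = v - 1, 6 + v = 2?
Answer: 432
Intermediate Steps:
v = -4 (v = -6 + 2 = -4)
n = -5 (n = -4 - 1 = -5)
d(g, h) = -10 (d(g, h) = 2*(-5) = -10)
K(H) = -2 - H² (K(H) = 2 - (H*H + 4) = 2 - (H² + 4) = 2 - (4 + H²) = 2 + (-4 - H²) = -2 - H²)
K(5)*(r(-5) + d(-3, -6)) = (-2 - 1*5²)*(-6 - 10) = (-2 - 1*25)*(-16) = (-2 - 25)*(-16) = -27*(-16) = 432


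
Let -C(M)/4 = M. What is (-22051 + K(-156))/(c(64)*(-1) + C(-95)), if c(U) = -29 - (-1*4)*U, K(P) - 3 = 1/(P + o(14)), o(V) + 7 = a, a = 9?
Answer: -199729/1386 ≈ -144.10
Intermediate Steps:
o(V) = 2 (o(V) = -7 + 9 = 2)
K(P) = 3 + 1/(2 + P) (K(P) = 3 + 1/(P + 2) = 3 + 1/(2 + P))
c(U) = -29 + 4*U (c(U) = -29 - (-4)*U = -29 + 4*U)
C(M) = -4*M
(-22051 + K(-156))/(c(64)*(-1) + C(-95)) = (-22051 + (7 + 3*(-156))/(2 - 156))/((-29 + 4*64)*(-1) - 4*(-95)) = (-22051 + (7 - 468)/(-154))/((-29 + 256)*(-1) + 380) = (-22051 - 1/154*(-461))/(227*(-1) + 380) = (-22051 + 461/154)/(-227 + 380) = -3395393/154/153 = -3395393/154*1/153 = -199729/1386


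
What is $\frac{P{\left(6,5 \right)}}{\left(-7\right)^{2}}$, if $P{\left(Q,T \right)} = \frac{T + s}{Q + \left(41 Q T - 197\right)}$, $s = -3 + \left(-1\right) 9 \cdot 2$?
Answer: $- \frac{16}{50911} \approx -0.00031427$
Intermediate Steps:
$s = -21$ ($s = -3 - 18 = -21$)
$P{\left(Q,T \right)} = \frac{-21 + T}{-197 + Q + 41 Q T}$ ($P{\left(Q,T \right)} = \frac{T - 21}{Q + \left(41 Q T - 197\right)} = \frac{-21 + T}{Q + \left(41 Q T - 197\right)} = \frac{-21 + T}{Q + \left(-197 + 41 Q T\right)} = \frac{-21 + T}{-197 + Q + 41 Q T}$)
$\frac{P{\left(6,5 \right)}}{\left(-7\right)^{2}} = \frac{\frac{1}{-197 + 6 + 41 \cdot 6 \cdot 5} \left(-21 + 5\right)}{\left(-7\right)^{2}} = \frac{\frac{1}{-197 + 6 + 1230} \left(-16\right)}{49} = \frac{1}{1039} \left(-16\right) \frac{1}{49} = \left(- \frac{16}{1039}\right) \frac{1}{49} = - \frac{16}{50911}$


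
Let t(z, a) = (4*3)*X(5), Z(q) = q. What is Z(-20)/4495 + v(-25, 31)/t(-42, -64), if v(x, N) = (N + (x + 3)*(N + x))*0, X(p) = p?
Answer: -4/899 ≈ -0.0044494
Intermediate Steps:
v(x, N) = 0 (v(x, N) = (N + (3 + x)*(N + x))*0 = 0)
t(z, a) = 60 (t(z, a) = (4*3)*5 = 12*5 = 60)
Z(-20)/4495 + v(-25, 31)/t(-42, -64) = -20/4495 + 0/60 = -20*1/4495 + 0*(1/60) = -4/899 + 0 = -4/899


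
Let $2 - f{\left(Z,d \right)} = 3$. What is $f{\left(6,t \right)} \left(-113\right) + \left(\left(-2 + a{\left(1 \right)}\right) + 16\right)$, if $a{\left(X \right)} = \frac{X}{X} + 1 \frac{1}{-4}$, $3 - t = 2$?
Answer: $\frac{511}{4} \approx 127.75$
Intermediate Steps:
$t = 1$ ($t = 3 - 2 = 1$)
$f{\left(Z,d \right)} = -1$ ($f{\left(Z,d \right)} = 2 - 3 = -1$)
$a{\left(X \right)} = \frac{3}{4}$ ($a{\left(X \right)} = 1 + 1 \left(- \frac{1}{4}\right) = 1 - \frac{1}{4} = \frac{3}{4}$)
$f{\left(6,t \right)} \left(-113\right) + \left(\left(-2 + a{\left(1 \right)}\right) + 16\right) = \left(-1\right) \left(-113\right) + \left(\left(-2 + \frac{3}{4}\right) + 16\right) = 113 + \left(- \frac{5}{4} + 16\right) = 113 + \frac{59}{4} = \frac{511}{4}$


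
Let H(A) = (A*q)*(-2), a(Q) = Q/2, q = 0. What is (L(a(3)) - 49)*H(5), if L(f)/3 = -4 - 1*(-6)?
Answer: 0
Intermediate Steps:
a(Q) = Q/2 (a(Q) = Q*(½) = Q/2)
L(f) = 6 (L(f) = 3*(-4 - 1*(-6)) = 3*(-4 + 6) = 3*2 = 6)
H(A) = 0 (H(A) = (A*0)*(-2) = 0*(-2) = 0)
(L(a(3)) - 49)*H(5) = (6 - 49)*0 = -43*0 = 0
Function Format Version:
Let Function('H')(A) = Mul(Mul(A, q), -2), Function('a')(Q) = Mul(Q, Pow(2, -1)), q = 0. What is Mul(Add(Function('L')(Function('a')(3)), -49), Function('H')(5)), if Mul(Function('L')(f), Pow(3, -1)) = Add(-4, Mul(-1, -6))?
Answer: 0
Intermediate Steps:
Function('a')(Q) = Mul(Rational(1, 2), Q) (Function('a')(Q) = Mul(Q, Rational(1, 2)) = Mul(Rational(1, 2), Q))
Function('L')(f) = 6 (Function('L')(f) = Mul(3, Add(-4, Mul(-1, -6))) = Mul(3, Add(-4, 6)) = Mul(3, 2) = 6)
Function('H')(A) = 0 (Function('H')(A) = Mul(Mul(A, 0), -2) = Mul(0, -2) = 0)
Mul(Add(Function('L')(Function('a')(3)), -49), Function('H')(5)) = Mul(Add(6, -49), 0) = Mul(-43, 0) = 0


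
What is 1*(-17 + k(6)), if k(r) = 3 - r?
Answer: -20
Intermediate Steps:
1*(-17 + k(6)) = 1*(-17 + (3 - 1*6)) = 1*(-17 + (3 - 6)) = 1*(-17 - 3) = 1*(-20) = -20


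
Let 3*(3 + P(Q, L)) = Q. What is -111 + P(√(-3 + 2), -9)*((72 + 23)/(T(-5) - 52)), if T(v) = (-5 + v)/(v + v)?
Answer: -1792/17 - 95*I/153 ≈ -105.41 - 0.62092*I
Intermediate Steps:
P(Q, L) = -3 + Q/3
T(v) = (-5 + v)/(2*v) (T(v) = (-5 + v)/((2*v)) = (-5 + v)*(1/(2*v)) = (-5 + v)/(2*v))
-111 + P(√(-3 + 2), -9)*((72 + 23)/(T(-5) - 52)) = -111 + (-3 + √(-3 + 2)/3)*((72 + 23)/((½)*(-5 - 5)/(-5) - 52)) = -111 + (-3 + √(-1)/3)*(95/((½)*(-⅕)*(-10) - 52)) = -111 + (-3 + I/3)*(95/(1 - 52)) = -111 + (-3 + I/3)*(95/(-51)) = -111 + (-3 + I/3)*(95*(-1/51)) = -111 + (-3 + I/3)*(-95/51) = -111 + (95/17 - 95*I/153) = -1792/17 - 95*I/153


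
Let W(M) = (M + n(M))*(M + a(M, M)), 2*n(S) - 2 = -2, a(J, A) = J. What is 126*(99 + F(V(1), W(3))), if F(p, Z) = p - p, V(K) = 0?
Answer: 12474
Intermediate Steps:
n(S) = 0 (n(S) = 1 + (½)*(-2) = 1 - 1 = 0)
W(M) = 2*M² (W(M) = (M + 0)*(M + M) = M*(2*M) = 2*M²)
F(p, Z) = 0
126*(99 + F(V(1), W(3))) = 126*(99 + 0) = 126*99 = 12474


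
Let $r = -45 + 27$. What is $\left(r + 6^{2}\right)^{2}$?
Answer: $324$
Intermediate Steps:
$r = -18$
$\left(r + 6^{2}\right)^{2} = \left(-18 + 6^{2}\right)^{2} = \left(-18 + 36\right)^{2} = 18^{2} = 324$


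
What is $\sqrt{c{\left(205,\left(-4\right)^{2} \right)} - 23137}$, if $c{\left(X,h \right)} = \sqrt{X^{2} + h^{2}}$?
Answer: $\sqrt{-23137 + \sqrt{42281}} \approx 151.43 i$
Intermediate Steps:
$\sqrt{c{\left(205,\left(-4\right)^{2} \right)} - 23137} = \sqrt{\sqrt{205^{2} + \left(\left(-4\right)^{2}\right)^{2}} - 23137} = \sqrt{\sqrt{42025 + 16^{2}} - 23137} = \sqrt{\sqrt{42025 + 256} - 23137} = \sqrt{\sqrt{42281} - 23137} = \sqrt{-23137 + \sqrt{42281}}$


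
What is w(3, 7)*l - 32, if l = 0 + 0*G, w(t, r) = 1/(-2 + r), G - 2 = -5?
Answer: -32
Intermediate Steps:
G = -3 (G = 2 - 5 = -3)
l = 0 (l = 0 + 0*(-3) = 0 + 0 = 0)
w(3, 7)*l - 32 = 0/(-2 + 7) - 32 = 0/5 - 32 = (⅕)*0 - 32 = 0 - 32 = -32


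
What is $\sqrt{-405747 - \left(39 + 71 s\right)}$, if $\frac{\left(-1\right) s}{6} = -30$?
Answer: $i \sqrt{418566} \approx 646.97 i$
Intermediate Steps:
$s = 180$ ($s = \left(-6\right) \left(-30\right) = 180$)
$\sqrt{-405747 - \left(39 + 71 s\right)} = \sqrt{-405747 - 12819} = \sqrt{-418566} = i \sqrt{418566}$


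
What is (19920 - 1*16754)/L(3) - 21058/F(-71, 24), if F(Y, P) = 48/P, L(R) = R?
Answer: -28421/3 ≈ -9473.7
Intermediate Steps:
(19920 - 1*16754)/L(3) - 21058/F(-71, 24) = (19920 - 1*16754)/3 - 21058/(48/24) = (19920 - 16754)*(⅓) - 21058/(48*(1/24)) = 3166*(⅓) - 21058/2 = 3166/3 - 21058*½ = 3166/3 - 10529 = -28421/3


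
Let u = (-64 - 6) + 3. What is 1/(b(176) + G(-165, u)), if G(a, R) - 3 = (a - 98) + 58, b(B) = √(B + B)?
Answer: -101/20226 - √22/10113 ≈ -0.0054574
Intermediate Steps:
b(B) = √2*√B (b(B) = √(2*B) = √2*√B)
u = -67 (u = -70 + 3 = -67)
G(a, R) = -37 + a (G(a, R) = 3 + ((a - 98) + 58) = 3 + ((-98 + a) + 58) = 3 + (-40 + a) = -37 + a)
1/(b(176) + G(-165, u)) = 1/(√2*√176 + (-37 - 165)) = 1/(√2*(4*√11) - 202) = 1/(4*√22 - 202) = 1/(-202 + 4*√22)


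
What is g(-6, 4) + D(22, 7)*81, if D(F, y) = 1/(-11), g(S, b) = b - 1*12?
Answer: -169/11 ≈ -15.364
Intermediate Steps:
g(S, b) = -12 + b (g(S, b) = b - 12 = -12 + b)
D(F, y) = -1/11
g(-6, 4) + D(22, 7)*81 = (-12 + 4) - 1/11*81 = -8 - 81/11 = -169/11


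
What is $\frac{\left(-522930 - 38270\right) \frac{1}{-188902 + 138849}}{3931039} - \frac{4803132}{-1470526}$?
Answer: $\frac{472533247412470522}{144670564831847621} \approx 3.2663$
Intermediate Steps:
$\frac{\left(-522930 - 38270\right) \frac{1}{-188902 + 138849}}{3931039} - \frac{4803132}{-1470526} = - \frac{561200}{-50053} \cdot \frac{1}{3931039} - - \frac{2401566}{735263} = \left(-561200\right) \left(- \frac{1}{50053}\right) \frac{1}{3931039} + \frac{2401566}{735263} = \frac{561200}{50053} \cdot \frac{1}{3931039} + \frac{2401566}{735263} = \frac{561200}{196760295067} + \frac{2401566}{735263} = \frac{472533247412470522}{144670564831847621}$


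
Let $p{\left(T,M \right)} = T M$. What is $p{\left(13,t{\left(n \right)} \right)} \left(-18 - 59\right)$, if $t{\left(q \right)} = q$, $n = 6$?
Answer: $-6006$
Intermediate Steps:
$p{\left(T,M \right)} = M T$
$p{\left(13,t{\left(n \right)} \right)} \left(-18 - 59\right) = 6 \cdot 13 \left(-18 - 59\right) = 78 \left(-77\right) = -6006$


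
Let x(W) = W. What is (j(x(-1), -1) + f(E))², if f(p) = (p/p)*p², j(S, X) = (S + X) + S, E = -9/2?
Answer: 4761/16 ≈ 297.56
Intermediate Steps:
E = -9/2 (E = -9*½ = -9/2 ≈ -4.5000)
j(S, X) = X + 2*S
f(p) = p² (f(p) = 1*p² = p²)
(j(x(-1), -1) + f(E))² = ((-1 + 2*(-1)) + (-9/2)²)² = ((-1 - 2) + 81/4)² = (-3 + 81/4)² = (69/4)² = 4761/16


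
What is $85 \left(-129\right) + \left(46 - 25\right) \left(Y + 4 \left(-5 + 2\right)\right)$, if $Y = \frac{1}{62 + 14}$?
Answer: $- \frac{852471}{76} \approx -11217.0$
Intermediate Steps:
$Y = \frac{1}{76} \approx 0.013158$
$85 \left(-129\right) + \left(46 - 25\right) \left(Y + 4 \left(-5 + 2\right)\right) = 85 \left(-129\right) + \left(46 - 25\right) \left(\frac{1}{76} + 4 \left(-5 + 2\right)\right) = -10965 + \left(46 - 25\right) \left(\frac{1}{76} + 4 \left(-3\right)\right) = -10965 + \left(46 - 25\right) \left(\frac{1}{76} - 12\right) = -10965 + 21 \left(- \frac{911}{76}\right) = -10965 - \frac{19131}{76} = - \frac{852471}{76}$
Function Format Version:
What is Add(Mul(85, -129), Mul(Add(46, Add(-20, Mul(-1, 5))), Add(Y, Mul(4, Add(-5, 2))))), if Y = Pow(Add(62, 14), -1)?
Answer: Rational(-852471, 76) ≈ -11217.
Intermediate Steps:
Y = Rational(1, 76) (Y = Pow(76, -1) = Rational(1, 76) ≈ 0.013158)
Add(Mul(85, -129), Mul(Add(46, Add(-20, Mul(-1, 5))), Add(Y, Mul(4, Add(-5, 2))))) = Add(Mul(85, -129), Mul(Add(46, Add(-20, Mul(-1, 5))), Add(Rational(1, 76), Mul(4, Add(-5, 2))))) = Add(-10965, Mul(Add(46, Add(-20, -5)), Add(Rational(1, 76), Mul(4, -3)))) = Add(-10965, Mul(Add(46, -25), Add(Rational(1, 76), -12))) = Add(-10965, Mul(21, Rational(-911, 76))) = Add(-10965, Rational(-19131, 76)) = Rational(-852471, 76)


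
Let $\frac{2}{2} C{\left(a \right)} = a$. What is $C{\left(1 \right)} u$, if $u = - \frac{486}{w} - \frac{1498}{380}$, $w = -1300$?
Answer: $- \frac{22034}{6175} \approx -3.5683$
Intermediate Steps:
$u = - \frac{22034}{6175}$ ($u = - \frac{486}{-1300} - \frac{1498}{380} = \left(-486\right) \left(- \frac{1}{1300}\right) - \frac{749}{190} = \frac{243}{650} - \frac{749}{190} = - \frac{22034}{6175} \approx -3.5683$)
$C{\left(a \right)} = a$
$C{\left(1 \right)} u = 1 \left(- \frac{22034}{6175}\right) = - \frac{22034}{6175}$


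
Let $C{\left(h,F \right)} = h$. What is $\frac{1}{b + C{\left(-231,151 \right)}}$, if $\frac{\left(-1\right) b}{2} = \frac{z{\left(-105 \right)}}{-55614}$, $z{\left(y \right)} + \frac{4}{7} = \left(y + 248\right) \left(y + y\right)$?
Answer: $- \frac{194649}{45174133} \approx -0.0043089$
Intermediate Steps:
$z{\left(y \right)} = - \frac{4}{7} + 2 y \left(248 + y\right)$ ($z{\left(y \right)} = - \frac{4}{7} + \left(y + 248\right) \left(y + y\right) = - \frac{4}{7} + \left(248 + y\right) 2 y = - \frac{4}{7} + 2 y \left(248 + y\right)$)
$b = - \frac{210214}{194649}$ ($b = - 2 \frac{- \frac{4}{7} + 2 \left(-105\right)^{2} + 496 \left(-105\right)}{-55614} = - 2 \left(- \frac{4}{7} + 2 \cdot 11025 - 52080\right) \left(- \frac{1}{55614}\right) = - 2 \left(- \frac{4}{7} + 22050 - 52080\right) \left(- \frac{1}{55614}\right) = - 2 \left(\left(- \frac{210214}{7}\right) \left(- \frac{1}{55614}\right)\right) = \left(-2\right) \frac{105107}{194649} = - \frac{210214}{194649} \approx -1.08$)
$\frac{1}{b + C{\left(-231,151 \right)}} = \frac{1}{- \frac{210214}{194649} - 231} = \frac{1}{- \frac{45174133}{194649}} = - \frac{194649}{45174133}$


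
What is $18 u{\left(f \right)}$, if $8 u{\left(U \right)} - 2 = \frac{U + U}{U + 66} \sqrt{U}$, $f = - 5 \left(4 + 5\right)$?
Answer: $\frac{9}{2} - \frac{405 i \sqrt{5}}{14} \approx 4.5 - 64.686 i$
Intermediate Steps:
$f = -45$ ($f = \left(-5\right) 9 = -45$)
$u{\left(U \right)} = \frac{1}{4} + \frac{U^{\frac{3}{2}}}{4 \left(66 + U\right)}$ ($u{\left(U \right)} = \frac{1}{4} + \frac{\frac{U + U}{U + 66} \sqrt{U}}{8} = \frac{1}{4} + \frac{\frac{2 U}{66 + U} \sqrt{U}}{8} = \frac{1}{4} + \frac{2 U^{\frac{3}{2}} \frac{1}{66 + U}}{8} = \frac{1}{4} + \frac{U^{\frac{3}{2}}}{4 \left(66 + U\right)}$)
$18 u{\left(f \right)} = 18 \frac{66 - 45 + \left(-45\right)^{\frac{3}{2}}}{4 \left(66 - 45\right)} = 18 \frac{66 - 45 - 135 i \sqrt{5}}{4 \cdot 21} = 18 \cdot \frac{1}{4} \cdot \frac{1}{21} \left(21 - 135 i \sqrt{5}\right) = 18 \left(\frac{1}{4} - \frac{45 i \sqrt{5}}{28}\right) = \frac{9}{2} - \frac{405 i \sqrt{5}}{14}$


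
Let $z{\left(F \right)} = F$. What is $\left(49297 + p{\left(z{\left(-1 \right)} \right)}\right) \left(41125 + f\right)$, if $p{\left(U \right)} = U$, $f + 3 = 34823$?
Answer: $3743784720$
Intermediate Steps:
$f = 34820$ ($f = -3 + 34823 = 34820$)
$\left(49297 + p{\left(z{\left(-1 \right)} \right)}\right) \left(41125 + f\right) = \left(49297 - 1\right) \left(41125 + 34820\right) = 49296 \cdot 75945 = 3743784720$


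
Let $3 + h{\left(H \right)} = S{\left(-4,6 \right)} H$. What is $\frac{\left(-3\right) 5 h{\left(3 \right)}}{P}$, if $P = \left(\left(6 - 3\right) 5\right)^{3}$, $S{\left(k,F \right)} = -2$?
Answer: $\frac{1}{25} \approx 0.04$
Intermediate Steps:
$h{\left(H \right)} = -3 - 2 H$
$P = 3375$ ($P = \left(3 \cdot 5\right)^{3} = 15^{3} = 3375$)
$\frac{\left(-3\right) 5 h{\left(3 \right)}}{P} = \frac{\left(-3\right) 5 \left(-3 - 6\right)}{3375} = - 15 \left(-3 - 6\right) \frac{1}{3375} = \left(-15\right) \left(-9\right) \frac{1}{3375} = 135 \cdot \frac{1}{3375} = \frac{1}{25}$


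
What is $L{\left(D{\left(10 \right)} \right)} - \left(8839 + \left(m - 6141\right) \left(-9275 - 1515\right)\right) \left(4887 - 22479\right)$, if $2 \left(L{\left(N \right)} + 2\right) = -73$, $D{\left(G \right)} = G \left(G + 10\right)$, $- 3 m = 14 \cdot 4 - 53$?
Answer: $\frac{2332031372419}{2} \approx 1.166 \cdot 10^{12}$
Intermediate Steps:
$m = -1$ ($m = - \frac{14 \cdot 4 - 53}{3} = - \frac{56 - 53}{3} = \left(- \frac{1}{3}\right) 3 = -1$)
$D{\left(G \right)} = G \left(10 + G\right)$
$L{\left(N \right)} = - \frac{77}{2}$ ($L{\left(N \right)} = -2 + \frac{1}{2} \left(-73\right) = -2 - \frac{73}{2} = - \frac{77}{2}$)
$L{\left(D{\left(10 \right)} \right)} - \left(8839 + \left(m - 6141\right) \left(-9275 - 1515\right)\right) \left(4887 - 22479\right) = - \frac{77}{2} - \left(8839 + \left(-1 - 6141\right) \left(-9275 - 1515\right)\right) \left(4887 - 22479\right) = - \frac{77}{2} - \left(8839 - -66272180\right) \left(-17592\right) = - \frac{77}{2} - \left(8839 + 66272180\right) \left(-17592\right) = - \frac{77}{2} - 66281019 \left(-17592\right) = - \frac{77}{2} - -1166015686248 = - \frac{77}{2} + 1166015686248 = \frac{2332031372419}{2}$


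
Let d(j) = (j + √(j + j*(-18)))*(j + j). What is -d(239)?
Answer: -114242 - 478*I*√4063 ≈ -1.1424e+5 - 30469.0*I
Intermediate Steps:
d(j) = 2*j*(j + √17*√(-j)) (d(j) = (j + √(j - 18*j))*(2*j) = (j + √(-17*j))*(2*j) = (j + √17*√(-j))*(2*j) = 2*j*(j + √17*√(-j)))
-d(239) = -(2*239² - 2*√17*(-1*239)^(3/2)) = -(2*57121 - 2*√17*(-239)^(3/2)) = -(114242 - 2*√17*(-239*I*√239)) = -(114242 + 478*I*√4063) = -114242 - 478*I*√4063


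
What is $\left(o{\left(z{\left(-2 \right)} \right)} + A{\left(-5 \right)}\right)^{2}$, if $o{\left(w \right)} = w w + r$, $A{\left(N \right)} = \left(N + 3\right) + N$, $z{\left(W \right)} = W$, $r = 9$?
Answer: $36$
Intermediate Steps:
$A{\left(N \right)} = 3 + 2 N$ ($A{\left(N \right)} = \left(3 + N\right) + N = 3 + 2 N$)
$o{\left(w \right)} = 9 + w^{2}$ ($o{\left(w \right)} = w w + 9 = w^{2} + 9 = 9 + w^{2}$)
$\left(o{\left(z{\left(-2 \right)} \right)} + A{\left(-5 \right)}\right)^{2} = \left(\left(9 + \left(-2\right)^{2}\right) + \left(3 + 2 \left(-5\right)\right)\right)^{2} = \left(\left(9 + 4\right) + \left(3 - 10\right)\right)^{2} = \left(13 - 7\right)^{2} = 6^{2} = 36$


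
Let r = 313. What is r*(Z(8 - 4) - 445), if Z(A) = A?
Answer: -138033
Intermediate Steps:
r*(Z(8 - 4) - 445) = 313*((8 - 4) - 445) = 313*(4 - 445) = 313*(-441) = -138033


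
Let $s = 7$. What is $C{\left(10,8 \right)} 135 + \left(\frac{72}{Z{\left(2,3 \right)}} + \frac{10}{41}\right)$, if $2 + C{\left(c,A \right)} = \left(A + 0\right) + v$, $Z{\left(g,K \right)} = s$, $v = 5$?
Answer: $\frac{429217}{287} \approx 1495.5$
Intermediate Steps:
$Z{\left(g,K \right)} = 7$
$C{\left(c,A \right)} = 3 + A$ ($C{\left(c,A \right)} = -2 + \left(\left(A + 0\right) + 5\right) = -2 + \left(A + 5\right) = -2 + \left(5 + A\right) = 3 + A$)
$C{\left(10,8 \right)} 135 + \left(\frac{72}{Z{\left(2,3 \right)}} + \frac{10}{41}\right) = \left(3 + 8\right) 135 + \left(\frac{72}{7} + \frac{10}{41}\right) = 11 \cdot 135 + \left(72 \cdot \frac{1}{7} + 10 \cdot \frac{1}{41}\right) = 1485 + \left(\frac{72}{7} + \frac{10}{41}\right) = 1485 + \frac{3022}{287} = \frac{429217}{287}$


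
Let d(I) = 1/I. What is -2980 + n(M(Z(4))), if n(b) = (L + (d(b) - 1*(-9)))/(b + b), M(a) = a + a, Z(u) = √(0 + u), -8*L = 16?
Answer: -95331/32 ≈ -2979.1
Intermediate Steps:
L = -2 (L = -⅛*16 = -2)
Z(u) = √u
M(a) = 2*a
n(b) = (7 + 1/b)/(2*b) (n(b) = (-2 + (1/b - 1*(-9)))/(b + b) = (-2 + (1/b + 9))/((2*b)) = (-2 + (9 + 1/b))*(1/(2*b)) = (7 + 1/b)*(1/(2*b)) = (7 + 1/b)/(2*b))
-2980 + n(M(Z(4))) = -2980 + (1 + 7*(2*√4))/(2*(2*√4)²) = -2980 + (1 + 7*(2*2))/(2*(2*2)²) = -2980 + (½)*(1 + 7*4)/4² = -2980 + (½)*(1/16)*(1 + 28) = -2980 + (½)*(1/16)*29 = -2980 + 29/32 = -95331/32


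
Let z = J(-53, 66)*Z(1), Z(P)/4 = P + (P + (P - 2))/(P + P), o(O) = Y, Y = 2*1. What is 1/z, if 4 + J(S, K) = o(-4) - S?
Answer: 1/204 ≈ 0.0049020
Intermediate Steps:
Y = 2
o(O) = 2
J(S, K) = -2 - S (J(S, K) = -4 + (2 - S) = -2 - S)
Z(P) = 4*P + 2*(-2 + 2*P)/P (Z(P) = 4*(P + (P + (P - 2))/(P + P)) = 4*(P + (P + (-2 + P))/((2*P))) = 4*(P + (-2 + 2*P)*(1/(2*P))) = 4*(P + (-2 + 2*P)/(2*P)) = 4*P + 2*(-2 + 2*P)/P)
z = 204 (z = (-2 - 1*(-53))*(4 - 4/1 + 4*1) = (-2 + 53)*(4 - 4*1 + 4) = 51*(4 - 4 + 4) = 51*4 = 204)
1/z = 1/204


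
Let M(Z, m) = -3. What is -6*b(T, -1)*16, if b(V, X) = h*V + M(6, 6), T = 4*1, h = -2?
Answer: 1056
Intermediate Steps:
T = 4
b(V, X) = -3 - 2*V (b(V, X) = -2*V - 3 = -3 - 2*V)
-6*b(T, -1)*16 = -6*(-3 - 2*4)*16 = -6*(-3 - 8)*16 = -6*(-11)*16 = 66*16 = 1056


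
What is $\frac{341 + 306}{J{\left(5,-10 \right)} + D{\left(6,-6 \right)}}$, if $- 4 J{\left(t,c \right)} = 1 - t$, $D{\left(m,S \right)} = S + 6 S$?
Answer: $- \frac{647}{41} \approx -15.78$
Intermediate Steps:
$D{\left(m,S \right)} = 7 S$
$J{\left(t,c \right)} = - \frac{1}{4} + \frac{t}{4}$ ($J{\left(t,c \right)} = - \frac{1 - t}{4} = - \frac{1}{4} + \frac{t}{4}$)
$\frac{341 + 306}{J{\left(5,-10 \right)} + D{\left(6,-6 \right)}} = \frac{341 + 306}{\left(- \frac{1}{4} + \frac{1}{4} \cdot 5\right) + 7 \left(-6\right)} = \frac{647}{\left(- \frac{1}{4} + \frac{5}{4}\right) - 42} = \frac{647}{1 - 42} = \frac{647}{-41} = 647 \left(- \frac{1}{41}\right) = - \frac{647}{41}$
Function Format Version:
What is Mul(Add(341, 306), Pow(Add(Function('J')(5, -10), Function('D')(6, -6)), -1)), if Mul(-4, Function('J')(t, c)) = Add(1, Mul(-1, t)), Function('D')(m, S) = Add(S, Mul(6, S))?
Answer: Rational(-647, 41) ≈ -15.780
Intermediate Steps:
Function('D')(m, S) = Mul(7, S)
Function('J')(t, c) = Add(Rational(-1, 4), Mul(Rational(1, 4), t)) (Function('J')(t, c) = Mul(Rational(-1, 4), Add(1, Mul(-1, t))) = Add(Rational(-1, 4), Mul(Rational(1, 4), t)))
Mul(Add(341, 306), Pow(Add(Function('J')(5, -10), Function('D')(6, -6)), -1)) = Mul(Add(341, 306), Pow(Add(Add(Rational(-1, 4), Mul(Rational(1, 4), 5)), Mul(7, -6)), -1)) = Mul(647, Pow(Add(Add(Rational(-1, 4), Rational(5, 4)), -42), -1)) = Mul(647, Pow(Add(1, -42), -1)) = Mul(647, Pow(-41, -1)) = Mul(647, Rational(-1, 41)) = Rational(-647, 41)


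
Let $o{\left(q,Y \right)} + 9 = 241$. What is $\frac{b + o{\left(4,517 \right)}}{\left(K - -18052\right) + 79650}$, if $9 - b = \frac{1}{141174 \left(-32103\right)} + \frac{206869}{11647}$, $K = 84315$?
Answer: $\frac{11783746059529123}{9607853368879635078} \approx 0.0012265$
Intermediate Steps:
$o{\left(q,Y \right)} = 232$ ($o{\left(q,Y \right)} = -9 + 241 = 232$)
$b = - \frac{462483587042765}{52785472614534}$ ($b = 9 - \left(\frac{1}{141174 \left(-32103\right)} + \frac{206869}{11647}\right) = 9 - \left(\frac{1}{141174} \left(- \frac{1}{32103}\right) + 206869 \cdot \frac{1}{11647}\right) = 9 - \left(- \frac{1}{4532108922} + \frac{206869}{11647}\right) = 9 - \frac{937552840573571}{52785472614534} = - \frac{462483587042765}{52785472614534} \approx -8.7616$)
$\frac{b + o{\left(4,517 \right)}}{\left(K - -18052\right) + 79650} = \frac{- \frac{462483587042765}{52785472614534} + 232}{\left(84315 - -18052\right) + 79650} = \frac{11783746059529123}{52785472614534 \left(\left(84315 + 18052\right) + 79650\right)} = \frac{11783746059529123}{52785472614534 \left(102367 + 79650\right)} = \frac{11783746059529123}{52785472614534 \cdot 182017} = \frac{11783746059529123}{52785472614534} \cdot \frac{1}{182017} = \frac{11783746059529123}{9607853368879635078}$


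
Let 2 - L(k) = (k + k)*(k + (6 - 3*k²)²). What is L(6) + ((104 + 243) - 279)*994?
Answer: -57326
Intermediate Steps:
L(k) = 2 - 2*k*(k + (6 - 3*k²)²) (L(k) = 2 - (k + k)*(k + (6 - 3*k²)²) = 2 - 2*k*(k + (6 - 3*k²)²))
L(6) + ((104 + 243) - 279)*994 = (2 - 2*6² - 18*6*(-2 + 6²)²) + ((104 + 243) - 279)*994 = (2 - 2*36 - 18*6*(-2 + 36)²) + (347 - 279)*994 = (2 - 72 - 18*6*34²) + 68*994 = (2 - 72 - 18*6*1156) + 67592 = (2 - 72 - 124848) + 67592 = -124918 + 67592 = -57326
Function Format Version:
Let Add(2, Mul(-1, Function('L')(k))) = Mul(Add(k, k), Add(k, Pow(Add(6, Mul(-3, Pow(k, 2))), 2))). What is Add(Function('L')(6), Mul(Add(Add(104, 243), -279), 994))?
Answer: -57326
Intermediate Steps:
Function('L')(k) = Add(2, Mul(-2, k, Add(k, Pow(Add(6, Mul(-3, Pow(k, 2))), 2)))) (Function('L')(k) = Add(2, Mul(-1, Mul(Add(k, k), Add(k, Pow(Add(6, Mul(-3, Pow(k, 2))), 2))))) = Add(2, Mul(-1, Mul(Mul(2, k), Add(k, Pow(Add(6, Mul(-3, Pow(k, 2))), 2))))) = Add(2, Mul(-1, Mul(2, k, Add(k, Pow(Add(6, Mul(-3, Pow(k, 2))), 2))))) = Add(2, Mul(-2, k, Add(k, Pow(Add(6, Mul(-3, Pow(k, 2))), 2)))))
Add(Function('L')(6), Mul(Add(Add(104, 243), -279), 994)) = Add(Add(2, Mul(-2, Pow(6, 2)), Mul(-18, 6, Pow(Add(-2, Pow(6, 2)), 2))), Mul(Add(Add(104, 243), -279), 994)) = Add(Add(2, Mul(-2, 36), Mul(-18, 6, Pow(Add(-2, 36), 2))), Mul(Add(347, -279), 994)) = Add(Add(2, -72, Mul(-18, 6, Pow(34, 2))), Mul(68, 994)) = Add(Add(2, -72, Mul(-18, 6, 1156)), 67592) = Add(Add(2, -72, -124848), 67592) = Add(-124918, 67592) = -57326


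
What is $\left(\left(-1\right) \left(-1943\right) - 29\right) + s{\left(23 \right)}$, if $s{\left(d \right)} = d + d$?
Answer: $1960$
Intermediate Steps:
$s{\left(d \right)} = 2 d$
$\left(\left(-1\right) \left(-1943\right) - 29\right) + s{\left(23 \right)} = \left(\left(-1\right) \left(-1943\right) - 29\right) + 2 \cdot 23 = \left(1943 - 29\right) + 46 = 1914 + 46 = 1960$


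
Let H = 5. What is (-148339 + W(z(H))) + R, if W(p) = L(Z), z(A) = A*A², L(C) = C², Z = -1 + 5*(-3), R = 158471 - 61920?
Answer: -51532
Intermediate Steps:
R = 96551
Z = -16 (Z = -1 - 15 = -16)
z(A) = A³
W(p) = 256 (W(p) = (-16)² = 256)
(-148339 + W(z(H))) + R = (-148339 + 256) + 96551 = -148083 + 96551 = -51532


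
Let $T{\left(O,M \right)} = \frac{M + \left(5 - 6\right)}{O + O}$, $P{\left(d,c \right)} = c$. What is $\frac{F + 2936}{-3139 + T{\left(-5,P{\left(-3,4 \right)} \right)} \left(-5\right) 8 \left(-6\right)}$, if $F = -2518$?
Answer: $- \frac{22}{169} \approx -0.13018$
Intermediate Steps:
$T{\left(O,M \right)} = \frac{-1 + M}{2 O}$ ($T{\left(O,M \right)} = \frac{M + \left(5 - 6\right)}{2 O} = \left(M - 1\right) \frac{1}{2 O} = \left(-1 + M\right) \frac{1}{2 O} = \frac{-1 + M}{2 O}$)
$\frac{F + 2936}{-3139 + T{\left(-5,P{\left(-3,4 \right)} \right)} \left(-5\right) 8 \left(-6\right)} = \frac{-2518 + 2936}{-3139 + \frac{-1 + 4}{2 \left(-5\right)} \left(-5\right) 8 \left(-6\right)} = \frac{418}{-3139 + \frac{1}{2} \left(- \frac{1}{5}\right) 3 \left(-5\right) 8 \left(-6\right)} = \frac{418}{-3139 + \left(- \frac{3}{10}\right) \left(-5\right) 8 \left(-6\right)} = \frac{418}{-3139 + \frac{3}{2} \cdot 8 \left(-6\right)} = \frac{418}{-3139 + 12 \left(-6\right)} = \frac{418}{-3139 - 72} = \frac{418}{-3211} = 418 \left(- \frac{1}{3211}\right) = - \frac{22}{169}$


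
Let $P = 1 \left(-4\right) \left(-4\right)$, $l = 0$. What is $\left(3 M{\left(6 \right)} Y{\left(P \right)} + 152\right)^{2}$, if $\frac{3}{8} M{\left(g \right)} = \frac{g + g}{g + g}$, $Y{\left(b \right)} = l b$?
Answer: $23104$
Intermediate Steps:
$P = 16$ ($P = \left(-4\right) \left(-4\right) = 16$)
$Y{\left(b \right)} = 0$ ($Y{\left(b \right)} = 0 b = 0$)
$M{\left(g \right)} = \frac{8}{3}$ ($M{\left(g \right)} = \frac{8 \frac{g + g}{g + g}}{3} = \frac{8 \frac{2 g}{2 g}}{3} = \frac{8 \cdot 2 g \frac{1}{2 g}}{3} = \frac{8}{3} \cdot 1 = \frac{8}{3}$)
$\left(3 M{\left(6 \right)} Y{\left(P \right)} + 152\right)^{2} = \left(3 \cdot \frac{8}{3} \cdot 0 + 152\right)^{2} = \left(8 \cdot 0 + 152\right)^{2} = \left(0 + 152\right)^{2} = 152^{2} = 23104$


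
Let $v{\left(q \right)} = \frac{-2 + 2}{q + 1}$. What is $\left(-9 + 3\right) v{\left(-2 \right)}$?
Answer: $0$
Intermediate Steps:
$v{\left(q \right)} = 0$ ($v{\left(q \right)} = \frac{0}{1 + q} = 0$)
$\left(-9 + 3\right) v{\left(-2 \right)} = \left(-9 + 3\right) 0 = \left(-6\right) 0 = 0$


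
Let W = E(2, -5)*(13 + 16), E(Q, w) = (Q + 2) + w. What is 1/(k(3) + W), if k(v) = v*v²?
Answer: -½ ≈ -0.50000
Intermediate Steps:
E(Q, w) = 2 + Q + w (E(Q, w) = (2 + Q) + w = 2 + Q + w)
k(v) = v³
W = -29 (W = (2 + 2 - 5)*(13 + 16) = -1*29 = -29)
1/(k(3) + W) = 1/(3³ - 29) = 1/(27 - 29) = 1/(-2) = -½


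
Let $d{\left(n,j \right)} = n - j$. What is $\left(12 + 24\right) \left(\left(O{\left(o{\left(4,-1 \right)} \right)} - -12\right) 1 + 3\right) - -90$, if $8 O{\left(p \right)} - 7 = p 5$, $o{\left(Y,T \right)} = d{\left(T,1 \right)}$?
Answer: $\frac{1233}{2} \approx 616.5$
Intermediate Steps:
$o{\left(Y,T \right)} = -1 + T$ ($o{\left(Y,T \right)} = T - 1 = -1 + T$)
$O{\left(p \right)} = \frac{7}{8} + \frac{5 p}{8}$ ($O{\left(p \right)} = \frac{7}{8} + \frac{p 5}{8} = \frac{7}{8} + \frac{5 p}{8}$)
$\left(12 + 24\right) \left(\left(O{\left(o{\left(4,-1 \right)} \right)} - -12\right) 1 + 3\right) - -90 = \left(12 + 24\right) \left(\left(\left(\frac{7}{8} + \frac{5 \left(-1 - 1\right)}{8}\right) - -12\right) 1 + 3\right) - -90 = 36 \left(\left(\left(\frac{7}{8} + \frac{5}{8} \left(-2\right)\right) + 12\right) 1 + 3\right) + 90 = 36 \left(\left(\left(\frac{7}{8} - \frac{5}{4}\right) + 12\right) 1 + 3\right) + 90 = 36 \left(\left(- \frac{3}{8} + 12\right) 1 + 3\right) + 90 = 36 \left(\frac{93}{8} \cdot 1 + 3\right) + 90 = 36 \left(\frac{93}{8} + 3\right) + 90 = 36 \cdot \frac{117}{8} + 90 = \frac{1053}{2} + 90 = \frac{1233}{2}$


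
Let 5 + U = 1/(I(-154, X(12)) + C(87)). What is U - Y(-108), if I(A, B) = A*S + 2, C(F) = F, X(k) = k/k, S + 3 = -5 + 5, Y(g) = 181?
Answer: -102485/551 ≈ -186.00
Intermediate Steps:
S = -3 (S = -3 + (-5 + 5) = -3 + 0 = -3)
X(k) = 1
I(A, B) = 2 - 3*A (I(A, B) = A*(-3) + 2 = -3*A + 2 = 2 - 3*A)
U = -2754/551 (U = -5 + 1/((2 - 3*(-154)) + 87) = -5 + 1/((2 + 462) + 87) = -5 + 1/(464 + 87) = -5 + 1/551 = -2754/551 ≈ -4.9982)
U - Y(-108) = -2754/551 - 1*181 = -2754/551 - 181 = -102485/551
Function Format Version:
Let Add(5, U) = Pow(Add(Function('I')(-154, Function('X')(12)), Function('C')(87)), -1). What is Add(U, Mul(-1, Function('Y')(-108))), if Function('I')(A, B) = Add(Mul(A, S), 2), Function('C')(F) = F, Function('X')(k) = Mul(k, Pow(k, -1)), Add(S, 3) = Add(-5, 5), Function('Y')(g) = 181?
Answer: Rational(-102485, 551) ≈ -186.00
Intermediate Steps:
S = -3 (S = Add(-3, Add(-5, 5)) = Add(-3, 0) = -3)
Function('X')(k) = 1
Function('I')(A, B) = Add(2, Mul(-3, A)) (Function('I')(A, B) = Add(Mul(A, -3), 2) = Add(Mul(-3, A), 2) = Add(2, Mul(-3, A)))
U = Rational(-2754, 551) (U = Add(-5, Pow(Add(Add(2, Mul(-3, -154)), 87), -1)) = Add(-5, Pow(Add(Add(2, 462), 87), -1)) = Add(-5, Pow(Add(464, 87), -1)) = Add(-5, Pow(551, -1)) = Add(-5, Rational(1, 551)) = Rational(-2754, 551) ≈ -4.9982)
Add(U, Mul(-1, Function('Y')(-108))) = Add(Rational(-2754, 551), Mul(-1, 181)) = Add(Rational(-2754, 551), -181) = Rational(-102485, 551)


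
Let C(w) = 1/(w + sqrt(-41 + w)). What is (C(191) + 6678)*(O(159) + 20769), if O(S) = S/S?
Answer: 5039188508930/36331 - 103850*sqrt(6)/36331 ≈ 1.3870e+8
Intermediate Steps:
O(S) = 1
(C(191) + 6678)*(O(159) + 20769) = (1/(191 + sqrt(-41 + 191)) + 6678)*(1 + 20769) = (1/(191 + sqrt(150)) + 6678)*20770 = (1/(191 + 5*sqrt(6)) + 6678)*20770 = (6678 + 1/(191 + 5*sqrt(6)))*20770 = 138702060 + 20770/(191 + 5*sqrt(6))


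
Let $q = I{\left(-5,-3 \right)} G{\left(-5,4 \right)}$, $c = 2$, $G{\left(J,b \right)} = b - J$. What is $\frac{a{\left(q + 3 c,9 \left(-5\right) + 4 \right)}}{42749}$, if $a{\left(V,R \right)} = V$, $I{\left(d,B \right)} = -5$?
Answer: $- \frac{39}{42749} \approx -0.0009123$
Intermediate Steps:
$q = -45$ ($q = - 5 \left(4 - -5\right) = - 5 \left(4 + 5\right) = \left(-5\right) 9 = -45$)
$\frac{a{\left(q + 3 c,9 \left(-5\right) + 4 \right)}}{42749} = \frac{-45 + 3 \cdot 2}{42749} = \left(-45 + 6\right) \frac{1}{42749} = \left(-39\right) \frac{1}{42749} = - \frac{39}{42749}$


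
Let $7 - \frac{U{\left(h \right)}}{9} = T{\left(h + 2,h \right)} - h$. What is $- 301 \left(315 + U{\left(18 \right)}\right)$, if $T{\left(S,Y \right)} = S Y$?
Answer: $812700$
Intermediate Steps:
$U{\left(h \right)} = 63 + 9 h - 9 h \left(2 + h\right)$ ($U{\left(h \right)} = 63 - 9 \left(\left(h + 2\right) h - h\right) = 63 - 9 \left(\left(2 + h\right) h - h\right) = 63 - 9 \left(h \left(2 + h\right) - h\right) = 63 - 9 \left(- h + h \left(2 + h\right)\right) = 63 - \left(- 9 h + 9 h \left(2 + h\right)\right) = 63 + 9 h - 9 h \left(2 + h\right)$)
$- 301 \left(315 + U{\left(18 \right)}\right) = - 301 \left(315 - \left(99 + 2916\right)\right) = - 301 \left(315 - 3015\right) = \left(-301\right) \left(-2700\right) = 812700$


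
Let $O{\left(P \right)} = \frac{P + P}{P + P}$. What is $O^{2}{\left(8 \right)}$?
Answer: $1$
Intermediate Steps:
$O{\left(P \right)} = 1$ ($O{\left(P \right)} = \frac{2 P}{2 P} = 2 P \frac{1}{2 P} = 1$)
$O^{2}{\left(8 \right)} = 1^{2} = 1$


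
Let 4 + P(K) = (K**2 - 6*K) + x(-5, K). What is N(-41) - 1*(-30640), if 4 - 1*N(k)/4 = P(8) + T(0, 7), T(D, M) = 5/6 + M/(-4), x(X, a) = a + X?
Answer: 91799/3 ≈ 30600.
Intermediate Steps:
x(X, a) = X + a
T(D, M) = 5/6 - M/4 (T(D, M) = 5*(1/6) + M*(-1/4) = 5/6 - M/4)
P(K) = -9 + K**2 - 5*K (P(K) = -4 + ((K**2 - 6*K) + (-5 + K)) = -4 + (-5 + K**2 - 5*K) = -9 + K**2 - 5*K)
N(k) = -121/3 (N(k) = 16 - 4*((-9 + 8**2 - 5*8) + (5/6 - 1/4*7)) = 16 - 4*((-9 + 64 - 40) + (5/6 - 7/4)) = 16 - 4*(15 - 11/12) = 16 - 4*169/12 = 16 - 169/3 = -121/3)
N(-41) - 1*(-30640) = -121/3 - 1*(-30640) = -121/3 + 30640 = 91799/3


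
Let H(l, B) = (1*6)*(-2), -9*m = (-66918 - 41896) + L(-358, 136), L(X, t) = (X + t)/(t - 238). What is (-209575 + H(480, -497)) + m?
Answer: -30217010/153 ≈ -1.9750e+5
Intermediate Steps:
L(X, t) = (X + t)/(-238 + t)
m = 1849801/153 (m = -((-66918 - 41896) + (-358 + 136)/(-238 + 136))/9 = -(-108814 - 222/(-102))/9 = -(-108814 - 1/102*(-222))/9 = -(-108814 + 37/17)/9 = -⅑*(-1849801/17) = 1849801/153 ≈ 12090.)
H(l, B) = -12 (H(l, B) = 6*(-2) = -12)
(-209575 + H(480, -497)) + m = (-209575 - 12) + 1849801/153 = -209587 + 1849801/153 = -30217010/153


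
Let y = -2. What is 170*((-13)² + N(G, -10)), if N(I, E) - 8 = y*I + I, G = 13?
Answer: 27880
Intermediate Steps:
N(I, E) = 8 - I (N(I, E) = 8 + (-2*I + I) = 8 - I)
170*((-13)² + N(G, -10)) = 170*((-13)² + (8 - 1*13)) = 170*(169 + (8 - 13)) = 170*(169 - 5) = 170*164 = 27880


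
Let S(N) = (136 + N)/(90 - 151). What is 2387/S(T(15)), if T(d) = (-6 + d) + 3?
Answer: -145607/148 ≈ -983.83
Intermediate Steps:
T(d) = -3 + d
S(N) = -136/61 - N/61 (S(N) = (136 + N)/(-61) = (136 + N)*(-1/61) = -136/61 - N/61)
2387/S(T(15)) = 2387/(-136/61 - (-3 + 15)/61) = 2387/(-136/61 - 1/61*12) = 2387/(-136/61 - 12/61) = 2387/(-148/61) = 2387*(-61/148) = -145607/148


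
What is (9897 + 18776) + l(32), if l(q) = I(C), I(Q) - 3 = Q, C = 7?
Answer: 28683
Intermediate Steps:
I(Q) = 3 + Q
l(q) = 10 (l(q) = 3 + 7 = 10)
(9897 + 18776) + l(32) = (9897 + 18776) + 10 = 28673 + 10 = 28683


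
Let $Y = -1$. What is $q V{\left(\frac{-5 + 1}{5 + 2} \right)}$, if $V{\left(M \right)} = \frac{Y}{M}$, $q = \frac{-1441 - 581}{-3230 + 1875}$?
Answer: $\frac{7077}{2710} \approx 2.6114$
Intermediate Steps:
$q = \frac{2022}{1355}$ ($q = - \frac{2022}{-1355} = \left(-2022\right) \left(- \frac{1}{1355}\right) = \frac{2022}{1355} \approx 1.4923$)
$V{\left(M \right)} = - \frac{1}{M}$
$q V{\left(\frac{-5 + 1}{5 + 2} \right)} = \frac{2022 \left(- \frac{1}{\left(-5 + 1\right) \frac{1}{5 + 2}}\right)}{1355} = \frac{2022 \left(- \frac{1}{\left(-4\right) \frac{1}{7}}\right)}{1355} = \frac{2022 \left(- \frac{1}{- \frac{4}{7}}\right)}{1355} = \frac{2022 \left(\left(-1\right) \left(- \frac{7}{4}\right)\right)}{1355} = \frac{2022}{1355} \cdot \frac{7}{4} = \frac{7077}{2710}$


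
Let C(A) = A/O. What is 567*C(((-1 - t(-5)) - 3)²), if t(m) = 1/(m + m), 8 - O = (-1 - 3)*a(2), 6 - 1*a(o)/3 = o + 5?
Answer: -862407/400 ≈ -2156.0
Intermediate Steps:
a(o) = 3 - 3*o (a(o) = 18 - 3*(o + 5) = 18 - 3*(5 + o) = 18 + (-15 - 3*o) = 3 - 3*o)
O = -4 (O = 8 - (-1 - 3)*(3 - 3*2) = 8 - (-4)*(3 - 6) = 8 - (-4)*(-3) = 8 - 1*12 = 8 - 12 = -4)
t(m) = 1/(2*m)
C(A) = -A/4 (C(A) = A/(-4) = A*(-¼) = -A/4)
567*C(((-1 - t(-5)) - 3)²) = 567*(-((-1 - 1/(2*(-5))) - 3)²/4) = 567*(-((-1 - (-1)/(2*5)) - 3)²/4) = 567*(-((-1 - 1*(-⅒)) - 3)²/4) = 567*(-((-1 + ⅒) - 3)²/4) = 567*(-(-9/10 - 3)²/4) = 567*(-(-39/10)²/4) = 567*(-¼*1521/100) = 567*(-1521/400) = -862407/400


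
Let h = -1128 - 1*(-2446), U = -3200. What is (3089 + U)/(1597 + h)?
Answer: -111/2915 ≈ -0.038079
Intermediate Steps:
h = 1318 (h = -1128 + 2446 = 1318)
(3089 + U)/(1597 + h) = (3089 - 3200)/(1597 + 1318) = -111/2915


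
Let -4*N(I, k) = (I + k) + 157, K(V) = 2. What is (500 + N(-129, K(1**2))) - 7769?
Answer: -14553/2 ≈ -7276.5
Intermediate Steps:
N(I, k) = -157/4 - I/4 - k/4 (N(I, k) = -((I + k) + 157)/4 = -(157 + I + k)/4 = -157/4 - I/4 - k/4)
(500 + N(-129, K(1**2))) - 7769 = (500 + (-157/4 - 1/4*(-129) - 1/4*2)) - 7769 = (500 + (-157/4 + 129/4 - 1/2)) - 7769 = (500 - 15/2) - 7769 = 985/2 - 7769 = -14553/2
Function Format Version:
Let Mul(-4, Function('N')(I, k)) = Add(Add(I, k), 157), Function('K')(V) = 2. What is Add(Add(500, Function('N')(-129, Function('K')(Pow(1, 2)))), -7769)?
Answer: Rational(-14553, 2) ≈ -7276.5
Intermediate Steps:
Function('N')(I, k) = Add(Rational(-157, 4), Mul(Rational(-1, 4), I), Mul(Rational(-1, 4), k)) (Function('N')(I, k) = Mul(Rational(-1, 4), Add(Add(I, k), 157)) = Mul(Rational(-1, 4), Add(157, I, k)) = Add(Rational(-157, 4), Mul(Rational(-1, 4), I), Mul(Rational(-1, 4), k)))
Add(Add(500, Function('N')(-129, Function('K')(Pow(1, 2)))), -7769) = Add(Add(500, Add(Rational(-157, 4), Mul(Rational(-1, 4), -129), Mul(Rational(-1, 4), 2))), -7769) = Add(Add(500, Add(Rational(-157, 4), Rational(129, 4), Rational(-1, 2))), -7769) = Add(Add(500, Rational(-15, 2)), -7769) = Add(Rational(985, 2), -7769) = Rational(-14553, 2)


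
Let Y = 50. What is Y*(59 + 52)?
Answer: 5550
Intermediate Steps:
Y*(59 + 52) = 50*(59 + 52) = 50*111 = 5550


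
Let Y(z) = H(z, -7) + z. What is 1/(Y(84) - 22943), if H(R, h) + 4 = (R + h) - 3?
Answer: -1/22789 ≈ -4.3881e-5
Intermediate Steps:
H(R, h) = -7 + R + h (H(R, h) = -4 + ((R + h) - 3) = -4 + (-3 + R + h) = -7 + R + h)
Y(z) = -14 + 2*z (Y(z) = (-7 + z - 7) + z = (-14 + z) + z = -14 + 2*z)
1/(Y(84) - 22943) = 1/((-14 + 2*84) - 22943) = 1/((-14 + 168) - 22943) = 1/(154 - 22943) = 1/(-22789) = -1/22789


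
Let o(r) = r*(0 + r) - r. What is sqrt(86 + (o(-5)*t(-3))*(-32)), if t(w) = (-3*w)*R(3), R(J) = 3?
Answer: I*sqrt(25834) ≈ 160.73*I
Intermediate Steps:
o(r) = r**2 - r (o(r) = r*r - r = r**2 - r)
t(w) = -9*w (t(w) = -3*w*3 = -9*w)
sqrt(86 + (o(-5)*t(-3))*(-32)) = sqrt(86 + ((-5*(-1 - 5))*(-9*(-3)))*(-32)) = sqrt(86 + (-5*(-6)*27)*(-32)) = sqrt(86 + (30*27)*(-32)) = sqrt(86 + 810*(-32)) = sqrt(86 - 25920) = sqrt(-25834) = I*sqrt(25834)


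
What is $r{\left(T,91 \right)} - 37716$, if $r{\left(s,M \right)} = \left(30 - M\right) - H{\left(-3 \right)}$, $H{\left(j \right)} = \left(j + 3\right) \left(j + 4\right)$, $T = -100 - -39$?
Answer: $-37777$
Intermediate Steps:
$T = -61$ ($T = -100 + 39 = -61$)
$H{\left(j \right)} = \left(3 + j\right) \left(4 + j\right)$
$r{\left(s,M \right)} = 30 - M$ ($r{\left(s,M \right)} = \left(30 - M\right) - \left(12 + \left(-3\right)^{2} + 7 \left(-3\right)\right) = \left(30 - M\right) - \left(12 + 9 - 21\right) = \left(30 - M\right) - 0 = \left(30 - M\right) + 0 = 30 - M$)
$r{\left(T,91 \right)} - 37716 = \left(30 - 91\right) - 37716 = -61 - 37716 = -37777$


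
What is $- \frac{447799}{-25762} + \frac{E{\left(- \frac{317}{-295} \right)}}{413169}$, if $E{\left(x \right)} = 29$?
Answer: $\frac{16819764739}{967641798} \approx 17.382$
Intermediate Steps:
$- \frac{447799}{-25762} + \frac{E{\left(- \frac{317}{-295} \right)}}{413169} = - \frac{447799}{-25762} + \frac{29}{413169} = \left(-447799\right) \left(- \frac{1}{25762}\right) + 29 \cdot \frac{1}{413169} = \frac{40709}{2342} + \frac{29}{413169} = \frac{16819764739}{967641798}$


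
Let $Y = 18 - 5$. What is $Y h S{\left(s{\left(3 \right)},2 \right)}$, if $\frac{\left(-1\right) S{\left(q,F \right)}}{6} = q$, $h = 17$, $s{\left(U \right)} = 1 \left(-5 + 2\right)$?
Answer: $3978$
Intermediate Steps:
$s{\left(U \right)} = -3$ ($s{\left(U \right)} = 1 \left(-3\right) = -3$)
$S{\left(q,F \right)} = - 6 q$
$Y = 13$
$Y h S{\left(s{\left(3 \right)},2 \right)} = 13 \cdot 17 \left(\left(-6\right) \left(-3\right)\right) = 221 \cdot 18 = 3978$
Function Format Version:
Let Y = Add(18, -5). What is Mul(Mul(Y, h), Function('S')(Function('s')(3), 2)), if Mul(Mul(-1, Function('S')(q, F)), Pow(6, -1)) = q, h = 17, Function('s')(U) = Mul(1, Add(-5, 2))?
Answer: 3978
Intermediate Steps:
Function('s')(U) = -3 (Function('s')(U) = Mul(1, -3) = -3)
Function('S')(q, F) = Mul(-6, q)
Y = 13
Mul(Mul(Y, h), Function('S')(Function('s')(3), 2)) = Mul(Mul(13, 17), Mul(-6, -3)) = Mul(221, 18) = 3978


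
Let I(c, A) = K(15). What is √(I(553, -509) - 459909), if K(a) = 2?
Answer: I*√459907 ≈ 678.16*I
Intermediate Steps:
I(c, A) = 2
√(I(553, -509) - 459909) = √(2 - 459909) = √(-459907) = I*√459907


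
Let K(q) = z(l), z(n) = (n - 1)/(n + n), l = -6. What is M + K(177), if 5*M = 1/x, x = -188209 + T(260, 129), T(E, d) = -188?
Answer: 2197961/3767940 ≈ 0.58333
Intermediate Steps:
z(n) = (-1 + n)/(2*n) (z(n) = (-1 + n)/((2*n)) = (-1 + n)*(1/(2*n)) = (-1 + n)/(2*n))
K(q) = 7/12 (K(q) = (½)*(-1 - 6)/(-6) = (½)*(-⅙)*(-7) = 7/12)
x = -188397 (x = -188209 - 188 = -188397)
M = -1/941985 (M = (⅕)/(-188397) = (⅕)*(-1/188397) = -1/941985 ≈ -1.0616e-6)
M + K(177) = -1/941985 + 7/12 = 2197961/3767940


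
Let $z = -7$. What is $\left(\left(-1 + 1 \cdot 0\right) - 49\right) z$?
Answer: $350$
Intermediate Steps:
$\left(\left(-1 + 1 \cdot 0\right) - 49\right) z = \left(\left(-1 + 1 \cdot 0\right) - 49\right) \left(-7\right) = \left(\left(-1 + 0\right) - 49\right) \left(-7\right) = \left(-1 - 49\right) \left(-7\right) = \left(-50\right) \left(-7\right) = 350$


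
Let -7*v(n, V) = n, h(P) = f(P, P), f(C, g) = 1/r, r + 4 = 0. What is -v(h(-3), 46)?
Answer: -1/28 ≈ -0.035714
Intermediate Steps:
r = -4 (r = -4 + 0 = -4)
f(C, g) = -1/4 (f(C, g) = 1/(-4) = -1/4)
h(P) = -1/4
v(n, V) = -n/7
-v(h(-3), 46) = -(-1)*(-1)/(7*4) = -1*1/28 = -1/28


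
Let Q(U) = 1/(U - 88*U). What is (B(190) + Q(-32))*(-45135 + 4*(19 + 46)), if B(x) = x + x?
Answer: -47474204875/2784 ≈ -1.7053e+7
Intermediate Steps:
B(x) = 2*x
Q(U) = -1/(87*U) (Q(U) = 1/(-87*U) = -1/(87*U))
(B(190) + Q(-32))*(-45135 + 4*(19 + 46)) = (2*190 - 1/87/(-32))*(-45135 + 4*(19 + 46)) = (380 - 1/87*(-1/32))*(-45135 + 4*65) = (380 + 1/2784)*(-45135 + 260) = (1057921/2784)*(-44875) = -47474204875/2784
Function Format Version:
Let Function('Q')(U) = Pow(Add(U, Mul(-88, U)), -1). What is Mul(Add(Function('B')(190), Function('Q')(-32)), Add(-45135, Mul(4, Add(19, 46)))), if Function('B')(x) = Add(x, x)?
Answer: Rational(-47474204875, 2784) ≈ -1.7053e+7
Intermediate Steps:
Function('B')(x) = Mul(2, x)
Function('Q')(U) = Mul(Rational(-1, 87), Pow(U, -1)) (Function('Q')(U) = Pow(Mul(-87, U), -1) = Mul(Rational(-1, 87), Pow(U, -1)))
Mul(Add(Function('B')(190), Function('Q')(-32)), Add(-45135, Mul(4, Add(19, 46)))) = Mul(Add(Mul(2, 190), Mul(Rational(-1, 87), Pow(-32, -1))), Add(-45135, Mul(4, Add(19, 46)))) = Mul(Add(380, Mul(Rational(-1, 87), Rational(-1, 32))), Add(-45135, Mul(4, 65))) = Mul(Add(380, Rational(1, 2784)), Add(-45135, 260)) = Mul(Rational(1057921, 2784), -44875) = Rational(-47474204875, 2784)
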